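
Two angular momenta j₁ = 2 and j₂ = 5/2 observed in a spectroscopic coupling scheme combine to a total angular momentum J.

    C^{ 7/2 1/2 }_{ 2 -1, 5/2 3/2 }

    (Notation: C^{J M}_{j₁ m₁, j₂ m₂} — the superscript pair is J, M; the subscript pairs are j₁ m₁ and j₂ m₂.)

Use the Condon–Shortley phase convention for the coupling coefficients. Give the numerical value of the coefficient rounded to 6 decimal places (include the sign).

-0.619780  (= −√(121/315))

j₁+j₂−J=1  J+j₁−j₂=3  J−j₁+j₂=4  j₁+j₂+J+1=9
(j₁±m₁, j₂±m₂, J±M) = (1,3,4,1,4,3)
P² = 2304/35
sum k=0..1:
  [0] +1/144 = 1/144
  [1] −1/12 = -1/12
S = -11/144
C² = P²·S² = 121/315 ; C = -0.619780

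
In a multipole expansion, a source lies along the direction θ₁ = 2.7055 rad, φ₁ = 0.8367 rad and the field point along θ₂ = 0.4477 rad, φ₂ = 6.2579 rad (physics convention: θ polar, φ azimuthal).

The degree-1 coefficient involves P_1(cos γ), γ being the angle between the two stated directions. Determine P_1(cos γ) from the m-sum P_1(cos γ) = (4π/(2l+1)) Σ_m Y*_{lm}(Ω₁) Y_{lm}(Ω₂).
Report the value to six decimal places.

Addition theorem: P_1(cos γ) = (4π/3) Σ_m Y*_{lm}(Ω₁) Y_{lm}(Ω₂), m = −1…1:
  m=-1: Y*=+0.097766+0.108349i  Y=+0.149514+0.003781i  product +0.014208+0.016569i
  m=+0: Y*=-0.442874-0.000000i  Y=+0.440448+0.000000i  product -0.195063-0.000000i
  m=+1: Y*=-0.097766+0.108349i  Y=-0.149514+0.003781i  product +0.014208-0.016569i
Accumulated sum -0.166648+0.000000i; after 4π/(2l+1) scaling, -0.698052+0.000000i ⇒ P_1 = -0.698052

-0.698052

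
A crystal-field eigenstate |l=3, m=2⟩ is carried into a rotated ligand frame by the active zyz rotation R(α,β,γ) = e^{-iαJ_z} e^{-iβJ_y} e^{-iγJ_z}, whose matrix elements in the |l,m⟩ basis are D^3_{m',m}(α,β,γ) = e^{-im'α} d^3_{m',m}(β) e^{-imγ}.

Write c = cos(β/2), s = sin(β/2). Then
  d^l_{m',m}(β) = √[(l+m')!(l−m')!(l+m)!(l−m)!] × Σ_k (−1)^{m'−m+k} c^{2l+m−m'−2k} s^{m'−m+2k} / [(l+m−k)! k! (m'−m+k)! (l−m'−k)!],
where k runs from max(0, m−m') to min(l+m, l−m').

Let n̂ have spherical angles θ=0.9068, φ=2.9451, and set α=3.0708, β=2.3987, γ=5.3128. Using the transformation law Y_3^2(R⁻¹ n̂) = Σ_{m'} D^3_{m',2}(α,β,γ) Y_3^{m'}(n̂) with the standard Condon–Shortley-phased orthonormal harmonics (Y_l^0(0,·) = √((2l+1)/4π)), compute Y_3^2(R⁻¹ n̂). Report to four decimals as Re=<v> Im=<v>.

Re=-0.0408 Im=0.0639

Need the full column D^3_{m',2} for m'=−3..3 at α=3.0708, β=2.3987, γ=5.3128.
cos(β/2)=0.362964, sin(β/2)=0.931803
d^3_{-3,2}: single k=5 term ⇒ +0.624540;  D = +0.098018-0.616800i
d^3_{-2,2}: k∈[4..5] ⇒ +0.496584 -0.654554 = -0.157970;  D = +0.035766-0.153868i
d^3_{-1,2}: k∈[3..4] ⇒ +0.244676 -0.806277 = -0.561601;  D = -0.165525+0.536653i
d^3_{0,2}: k∈[2..3] ⇒ +0.082539 -0.543981 = -0.461442;  D = +0.166853-0.430219i
d^3_{1,2}: k∈[1..2] ⇒ +0.018563 -0.244676 = -0.226114;  D = -0.096468+0.204503i
d^3_{2,2}: k∈[0..1] ⇒ +0.002287 -0.075348 = -0.073061;  D = +0.035766-0.063708i
d^3_{3,2}: single k=0 term ⇒ -0.014379;  D = -0.007908+0.012009i
Y_3^{m'}(θ=0.9068,φ=2.9451) and Σ D·Y over m':
  (+0.0980-0.6168i)·(-0.1694-0.1133i)  (+0.0358-0.1539i)·(+0.3608+0.1496i)  (-0.1655+0.5367i)·(-0.2244-0.0447i)  (+0.1669-0.4302i)·(-0.2532+0.0000i)  (-0.0965+0.2045i)·(+0.2244-0.0447i)  (+0.0358-0.0637i)·(+0.3608-0.1496i)  (-0.0079+0.0120i)·(+0.1694-0.1133i)
Y_3^2(R⁻¹ n̂) = -0.040811+0.063908i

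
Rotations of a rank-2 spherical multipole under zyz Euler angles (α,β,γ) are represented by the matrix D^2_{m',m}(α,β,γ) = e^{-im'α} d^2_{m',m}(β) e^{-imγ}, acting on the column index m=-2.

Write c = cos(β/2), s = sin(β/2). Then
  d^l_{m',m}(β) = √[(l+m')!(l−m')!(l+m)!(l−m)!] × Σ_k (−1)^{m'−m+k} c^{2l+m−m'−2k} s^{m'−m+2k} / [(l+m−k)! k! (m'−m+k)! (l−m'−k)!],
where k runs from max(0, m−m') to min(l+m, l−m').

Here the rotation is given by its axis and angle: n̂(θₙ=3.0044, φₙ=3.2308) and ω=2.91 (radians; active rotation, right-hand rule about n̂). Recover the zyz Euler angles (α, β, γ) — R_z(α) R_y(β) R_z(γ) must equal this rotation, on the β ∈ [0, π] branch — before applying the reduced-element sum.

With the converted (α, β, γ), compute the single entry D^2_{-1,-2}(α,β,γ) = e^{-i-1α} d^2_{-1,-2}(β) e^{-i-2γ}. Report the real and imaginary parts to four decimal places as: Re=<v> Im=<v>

Axis–angle → zyz. n̂ = (sinθₙcosφₙ, sinθₙsinφₙ, cosθₙ) = (-0.136219, -0.012184, -0.990604), ω = 2.9100.
R = I cosω + sinω [n̂]ₓ + (1−cosω) n̂n̂ᵀ gives
  R = [-0.936686, +0.230646, +0.263479; -0.224096, -0.973009, +0.055083; +0.269072, -0.007449, +0.963091]
β = atan2(√(R₁₃²+R₂₃²), R₃₃) = 0.272536; α = atan2(R₂₃, R₁₃) mod 2π = 0.206092; γ = atan2(R₃₂, −R₃₁) mod 2π = 3.169270
First d^2_{-1,-2}(β=0.2725), then the phase factors e^{-i(-1)α} and e^{-i(-2)γ}:
With c≡cos(β/2)=0.990730 and s≡sin(β/2)=0.135847, N=[1·6·1·24]^{1/2}=12.000000
k∈{0} keeps every argument non-negative
  k=0: (−1)^1·12.0000/(6)·0.9907^3·0.1358^1 = -0.264208
d^2_{-1,-2}(0.2725) = -0.264208
Phases: e^{-i·(-1)·0.2061}=+0.978838+0.204636i, e^{-i·(-2)·3.1693}=+0.998468+0.055327i ⇒ D=-0.255229-0.068292i

Re=-0.2552 Im=-0.0683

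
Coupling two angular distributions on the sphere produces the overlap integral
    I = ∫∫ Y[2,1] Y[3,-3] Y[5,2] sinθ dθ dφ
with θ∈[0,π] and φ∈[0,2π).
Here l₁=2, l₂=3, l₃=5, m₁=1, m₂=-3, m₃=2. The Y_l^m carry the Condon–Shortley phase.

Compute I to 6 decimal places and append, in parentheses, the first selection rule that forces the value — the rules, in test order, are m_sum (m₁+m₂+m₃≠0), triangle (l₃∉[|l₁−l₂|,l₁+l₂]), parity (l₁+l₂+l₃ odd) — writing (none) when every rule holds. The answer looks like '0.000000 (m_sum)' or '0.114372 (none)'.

Rules hold: Σm=0, L=10 even, 1≤5≤5.
N = 5·7·11 = 385
Δ = 0!·4!·6!/11! = 1/2310
Racah Σ t=0..0: t=0:+1/144 = 1/144
⇒ 3j(2 3 5; 0 0 0)² = 10/231, sgn -1
Racah Σ t=0..0: t=0:+1/4320 = 1/4320
⇒ 3j(2 3 5; 1 -3 2)² = 1/330, sgn -1
4πI² = N·(3j₀)²·(3jₘ)² = 5/99
I = +1·√(0.0505051/4π) = 0.06339609
No selection rule forces the value: the integral is nonzero (none).

0.063396 (none)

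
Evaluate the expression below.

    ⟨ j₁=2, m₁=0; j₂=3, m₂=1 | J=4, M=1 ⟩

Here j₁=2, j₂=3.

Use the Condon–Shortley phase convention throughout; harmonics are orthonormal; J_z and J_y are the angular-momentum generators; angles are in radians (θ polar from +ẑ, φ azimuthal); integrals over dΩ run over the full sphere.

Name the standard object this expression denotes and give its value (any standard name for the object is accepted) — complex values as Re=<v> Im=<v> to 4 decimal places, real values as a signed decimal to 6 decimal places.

Clebsch–Gordan coefficient, −√(3/28) ≈ -0.327327

This is a Clebsch–Gordan (vector-coupling) coefficient.
triangle: 1!·3!·5!/10! = 720/3628800
(j±m)!: 2!·2!·4!·2!·5!·3! = 138240
prefactor² = (2J+1)·Δ·N² = 1728/7
  k=0: +1/(0!·1!·2!·4!·1!·1!) = 1/48
  k=1: −1/(1!·0!·1!·3!·2!·2!) = -1/24
Σ = -1/48  ⇒  CG² = 1728/7·(-1/48)² = 3/28
CG = −√(3/28) = -0.327327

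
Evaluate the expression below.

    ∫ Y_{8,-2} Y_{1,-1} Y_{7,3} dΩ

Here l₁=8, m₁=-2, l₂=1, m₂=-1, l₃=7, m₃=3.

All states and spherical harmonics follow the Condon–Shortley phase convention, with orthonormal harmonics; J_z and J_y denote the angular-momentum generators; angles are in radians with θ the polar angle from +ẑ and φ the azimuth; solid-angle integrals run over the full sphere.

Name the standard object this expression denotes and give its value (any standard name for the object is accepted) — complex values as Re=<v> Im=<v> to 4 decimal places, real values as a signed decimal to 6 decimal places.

Gaunt coefficient, +0.118504

This is a Gaunt coefficient — the integral of a triple product of spherical harmonics over the sphere.
Checks pass: Σm=0; 16 even; l₃=7∈[7,9].
(2·8+1)(2·1+1)(2·7+1) = 765
Δ: 2! 14! 0! / 17! → 1/2040
sum: t=1:−1/25401600 = -1/25401600
3j²(8 1 7; 0 0 0) = Δ·Π!·Σ² = 8/255  (sign +1)
sum: t=0:+1/174182400 = 1/174182400
3j²(8 1 7; -2 -1 3) = Δ·Π!·Σ² = 1/136  (sign +1)
combine: 4πI² = 765·8/255·1/136 = 3/17
take √, sign +1: I = 0.11850352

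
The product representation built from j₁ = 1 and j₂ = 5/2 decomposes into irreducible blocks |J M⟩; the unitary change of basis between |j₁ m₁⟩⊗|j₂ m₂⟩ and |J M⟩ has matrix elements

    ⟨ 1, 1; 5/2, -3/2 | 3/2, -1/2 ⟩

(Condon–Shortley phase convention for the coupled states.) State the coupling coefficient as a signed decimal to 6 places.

triangle: 2!·0!·3!/6! = 12/720
(j±m)!: 2!·0!·1!·4!·1!·2! = 96
prefactor² = (2J+1)·Δ·N² = 32/5
  k=0: +1/(0!·2!·0!·1!·0!·2!) = 1/4
Σ = 1/4  ⇒  CG² = 32/5·(1/4)² = 2/5
CG = +√(2/5) = +0.632456

+√(2/5) ≈ +0.632456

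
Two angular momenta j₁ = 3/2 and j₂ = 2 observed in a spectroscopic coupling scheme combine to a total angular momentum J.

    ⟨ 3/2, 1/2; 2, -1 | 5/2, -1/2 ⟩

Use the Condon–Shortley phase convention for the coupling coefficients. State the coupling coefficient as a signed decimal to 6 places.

√[6·1!2!3!/7! · 2!1!1!3!2!3!] = √(72/35)
  +(−1)^0/∏(0,1,1,1,1,2)! = 1/2  (running 1/2)
  +(−1)^1/∏(1,0,0,0,2,3)! = -1/12  (running 5/12)
⟨..|..⟩ = √(72/35)·(5/12) = +0.597614

+√(5/14) = +0.597614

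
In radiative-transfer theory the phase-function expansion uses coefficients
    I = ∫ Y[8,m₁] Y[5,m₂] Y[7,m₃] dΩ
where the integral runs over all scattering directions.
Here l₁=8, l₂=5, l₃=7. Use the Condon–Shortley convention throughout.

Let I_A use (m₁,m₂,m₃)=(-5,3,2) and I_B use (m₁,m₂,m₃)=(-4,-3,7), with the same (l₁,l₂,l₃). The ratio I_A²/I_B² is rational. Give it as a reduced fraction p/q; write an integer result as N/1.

l's match ⇒ only the (l;m) 3-j factors differ between A and B.
A: triangle coeff Δ(8,5,7) = 1/814773960; Σ_t [4,6]: t=4:+1/418037760 t=5:−1/58060800 t=6:+1/87091200 = -1/298598400; (3j)²=7/3876 [(8 5 7; -5 3 2)], sign=+1
B: triangle coeff Δ(8,5,7) = 1/814773960; Σ_t [2,2]: t=2:+1/4180377600 = 1/4180377600; (3j)²=11/1938 [(8 5 7; -4 -3 7)], sign=+1
I_A²/I_B² = (7/3876)/(11/1938) = 7/22

7/22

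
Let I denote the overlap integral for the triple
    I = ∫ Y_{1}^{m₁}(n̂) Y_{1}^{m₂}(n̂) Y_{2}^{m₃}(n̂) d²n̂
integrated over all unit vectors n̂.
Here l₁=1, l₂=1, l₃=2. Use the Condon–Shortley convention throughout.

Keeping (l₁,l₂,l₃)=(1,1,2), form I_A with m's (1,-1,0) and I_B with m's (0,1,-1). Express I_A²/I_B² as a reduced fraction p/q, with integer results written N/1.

Same 1,1,2: normalisation and zero-m 3j drop out of the ratio.
A: Δ: 0! 2! 2! / 5! → 1/30; sum: t=0:+1/4 = 1/4; 3j²(1 1 2; 1 -1 0) = Δ·Π!·Σ² = 1/30  (sign +1)
B: Δ: 0! 2! 2! / 5! → 1/30; sum: t=0:+1/2 = 1/2; 3j²(1 1 2; 0 1 -1) = Δ·Π!·Σ² = 1/10  (sign -1)
I_A²/I_B² = (1/30)/(1/10) = 1/3

1/3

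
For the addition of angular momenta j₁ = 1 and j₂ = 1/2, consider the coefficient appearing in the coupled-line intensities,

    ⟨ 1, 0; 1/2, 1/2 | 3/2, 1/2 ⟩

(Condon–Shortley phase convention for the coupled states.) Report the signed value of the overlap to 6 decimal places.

√[4·0!2!1!/4! · 1!1!1!0!2!1!] = √(2/3)
  +(−1)^0/∏(0,0,1,1,1,0)! = 1  (running 1)
⟨..|..⟩ = √(2/3)·(1) = +0.816497

+√(2/3) ≈ +0.816497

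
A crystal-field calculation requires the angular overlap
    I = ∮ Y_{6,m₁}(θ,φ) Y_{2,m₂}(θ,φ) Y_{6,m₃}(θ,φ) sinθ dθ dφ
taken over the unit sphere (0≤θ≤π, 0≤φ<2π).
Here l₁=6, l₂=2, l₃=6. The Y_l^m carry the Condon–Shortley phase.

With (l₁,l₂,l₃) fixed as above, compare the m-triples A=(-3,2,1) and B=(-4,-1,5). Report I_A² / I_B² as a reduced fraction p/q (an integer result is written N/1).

80/99

Same 6,2,6: normalisation and zero-m 3j drop out of the ratio.
A: Δ: 2! 10! 2! / 15! → 1/90090; sum: t=2:+1/120960 = 1/120960; 3j²(6 2 6; -3 2 1) = Δ·Π!·Σ² = 24/1001  (sign -1)
B: Δ: 2! 10! 2! / 15! → 1/90090; sum: t=0:+1/7257600 t=1:−1/725760 = -1/806400; 3j²(6 2 6; -4 -1 5) = Δ·Π!·Σ² = 27/910  (sign +1)
I_A²/I_B² = (24/1001)/(27/910) = 80/99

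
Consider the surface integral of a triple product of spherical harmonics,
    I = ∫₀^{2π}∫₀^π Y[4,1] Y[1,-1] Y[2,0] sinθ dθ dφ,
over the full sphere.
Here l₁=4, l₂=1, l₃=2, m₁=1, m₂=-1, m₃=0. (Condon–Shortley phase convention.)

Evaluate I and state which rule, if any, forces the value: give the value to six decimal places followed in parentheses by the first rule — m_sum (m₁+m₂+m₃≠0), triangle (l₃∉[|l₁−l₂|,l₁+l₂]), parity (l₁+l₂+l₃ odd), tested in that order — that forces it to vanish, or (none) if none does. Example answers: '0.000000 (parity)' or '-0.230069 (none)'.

|4−1|≤2≤4+1 violated ⇒ I = 0

0.000000 (triangle)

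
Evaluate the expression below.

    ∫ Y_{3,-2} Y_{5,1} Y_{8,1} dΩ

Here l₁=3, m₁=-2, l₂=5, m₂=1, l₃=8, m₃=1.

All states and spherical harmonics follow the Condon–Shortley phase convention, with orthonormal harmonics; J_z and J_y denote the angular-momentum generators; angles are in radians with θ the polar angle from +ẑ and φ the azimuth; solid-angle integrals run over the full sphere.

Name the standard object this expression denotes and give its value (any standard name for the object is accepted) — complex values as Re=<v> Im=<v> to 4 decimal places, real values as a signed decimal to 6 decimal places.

Gaunt coefficient, -0.124685

This is a Gaunt coefficient — the integral of a triple product of spherical harmonics over the sphere.
Rules hold: Σm=0, L=16 even, 2≤8≤8.
N = 7·11·17 = 1309
Δ = 0!·6!·10!/17! = 1/136136
Racah Σ t=0..0: t=0:+1/518400 = 1/518400
⇒ 3j(3 5 8; 0 0 0)² = 56/2431, sgn +1
Racah Σ t=0..0: t=0:+1/2073600 = 1/2073600
⇒ 3j(3 5 8; -2 1 1)² = 63/9724, sgn -1
4πI² = N·(3j₀)²·(3jₘ)² = 6174/31603
I = -1·√(0.195361/4π) = -0.12468500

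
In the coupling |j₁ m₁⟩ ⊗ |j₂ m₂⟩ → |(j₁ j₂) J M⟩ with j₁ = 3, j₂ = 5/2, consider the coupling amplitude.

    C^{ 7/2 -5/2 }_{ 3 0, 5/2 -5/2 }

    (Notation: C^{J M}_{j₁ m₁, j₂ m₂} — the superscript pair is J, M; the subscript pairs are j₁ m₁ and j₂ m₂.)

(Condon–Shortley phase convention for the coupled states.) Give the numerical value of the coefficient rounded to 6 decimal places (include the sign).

+0.617213

j₁+j₂−J=2  J+j₁−j₂=4  J−j₁+j₂=3  j₁+j₂+J+1=10
(j₁±m₁, j₂±m₂, J±M) = (3,3,0,5,1,6)
P² = 13824/7
sum k=0..0:
  [0] +1/72 = 1/72
S = 1/72
C² = P²·S² = 8/21 ; C = +0.617213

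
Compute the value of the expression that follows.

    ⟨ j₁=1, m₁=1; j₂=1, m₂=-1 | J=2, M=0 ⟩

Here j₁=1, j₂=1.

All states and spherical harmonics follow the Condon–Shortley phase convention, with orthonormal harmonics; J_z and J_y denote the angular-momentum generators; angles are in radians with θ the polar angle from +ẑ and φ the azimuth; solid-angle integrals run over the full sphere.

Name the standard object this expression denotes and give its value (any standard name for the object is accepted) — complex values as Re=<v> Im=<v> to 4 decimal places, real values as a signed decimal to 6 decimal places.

This is a Clebsch–Gordan (vector-coupling) coefficient.
j₁+j₂−J=0  J+j₁−j₂=2  J−j₁+j₂=2  j₁+j₂+J+1=5
(j₁±m₁, j₂±m₂, J±M) = (2,0,0,2,2,2)
P² = 8/3
sum k=0..0:
  [0] +1/4 = 1/4
S = 1/4
C² = P²·S² = 1/6 ; C = +0.408248

Clebsch–Gordan coefficient, +√(1/6) ≈ +0.408248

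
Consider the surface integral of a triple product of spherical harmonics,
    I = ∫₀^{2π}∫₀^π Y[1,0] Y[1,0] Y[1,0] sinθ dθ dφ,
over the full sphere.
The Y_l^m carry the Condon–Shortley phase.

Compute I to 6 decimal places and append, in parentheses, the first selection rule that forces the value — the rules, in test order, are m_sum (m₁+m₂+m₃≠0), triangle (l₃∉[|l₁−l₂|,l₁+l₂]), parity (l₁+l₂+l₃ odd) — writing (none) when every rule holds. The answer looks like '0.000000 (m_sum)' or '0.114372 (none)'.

l₁+l₂+l₃=3 is odd: 3j(l;000)=0 ⇒ I=0

0.000000 (parity)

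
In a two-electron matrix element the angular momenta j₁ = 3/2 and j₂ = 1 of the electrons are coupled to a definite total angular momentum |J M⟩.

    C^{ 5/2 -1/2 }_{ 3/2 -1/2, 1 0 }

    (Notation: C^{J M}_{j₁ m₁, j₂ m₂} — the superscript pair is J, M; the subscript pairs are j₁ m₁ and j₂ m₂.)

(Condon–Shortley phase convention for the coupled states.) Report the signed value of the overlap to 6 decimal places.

triangle: 0!*3!*2!/6! = 12/720
(j±m)!: 1!*2!*1!*1!*2!*3! = 24
prefactor² = (2J+1)*Δ*N² = 12/5
  k=0: +1/(0!*0!*2!*1!*1!*1!) = 1/2
Σ = 1/2  ⇒  CG² = 12/5*(1/2)² = 3/5
CG = +√(3/5) = +0.774597

+0.774597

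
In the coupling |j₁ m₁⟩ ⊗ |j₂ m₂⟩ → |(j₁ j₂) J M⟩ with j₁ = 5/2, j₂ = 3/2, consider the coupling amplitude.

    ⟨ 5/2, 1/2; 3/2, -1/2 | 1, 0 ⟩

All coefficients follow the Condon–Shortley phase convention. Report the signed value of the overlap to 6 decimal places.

triangle: 3!*2!*0!/6! = 12/720
(j±m)!: 3!*2!*1!*2!*1!*1! = 24
prefactor² = (2J+1)*Δ*N² = 6/5
  k=1: −1/(1!*2!*1!*0!*1!*0!) = -1/2
Σ = -1/2  ⇒  CG² = 6/5*(-1/2)² = 3/10
CG = −√(3/10) = -0.547723

−√(3/10) = -0.547723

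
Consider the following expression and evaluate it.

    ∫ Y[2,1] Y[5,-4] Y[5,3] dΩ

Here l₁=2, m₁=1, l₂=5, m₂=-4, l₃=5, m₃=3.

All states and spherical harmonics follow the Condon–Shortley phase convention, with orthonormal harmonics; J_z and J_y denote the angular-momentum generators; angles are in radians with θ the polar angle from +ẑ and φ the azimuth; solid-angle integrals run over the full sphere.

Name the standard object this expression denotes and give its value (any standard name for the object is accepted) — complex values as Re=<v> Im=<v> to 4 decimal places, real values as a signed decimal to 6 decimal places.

Gaunt coefficient, +0.196098

This is a Gaunt coefficient — the integral of a triple product of spherical harmonics over the sphere.
m-sum 0 ✓  L=12 even ✓  3≤5≤7 ✓
Π(2lᵢ+1) = 5×11×11 = 605
triangle coeff Δ(2,5,5) = 1/38610
Σ_t [0,2]: t=0:+1/2880 t=1:−1/576 t=2:+1/2880 = -1/960
(3j)²=10/429 [(2 5 5; 0 0 0)], sign=+1
Σ_t [0,1]: t=0:+1/10080 t=1:−1/80640 = 1/11520
(3j)²=49/1430 [(2 5 5; 1 -4 3)], sign=+1
⇒ 4πI² = 245/507
I = (+1)√(245/507/(4π)) = 0.19609844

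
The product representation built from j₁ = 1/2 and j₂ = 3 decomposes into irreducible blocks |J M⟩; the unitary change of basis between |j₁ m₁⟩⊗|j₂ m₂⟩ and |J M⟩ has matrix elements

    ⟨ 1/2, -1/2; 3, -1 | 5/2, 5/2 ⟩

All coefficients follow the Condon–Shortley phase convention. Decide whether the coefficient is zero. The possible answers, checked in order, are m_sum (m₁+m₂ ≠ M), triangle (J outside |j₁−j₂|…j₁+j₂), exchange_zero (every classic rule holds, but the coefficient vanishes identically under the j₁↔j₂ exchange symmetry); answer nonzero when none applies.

m_sum

m-sum: m₁+m₂ = -1/2+(-1) = -3/2, M = 5/2  ✗ ⇒ coefficient is 0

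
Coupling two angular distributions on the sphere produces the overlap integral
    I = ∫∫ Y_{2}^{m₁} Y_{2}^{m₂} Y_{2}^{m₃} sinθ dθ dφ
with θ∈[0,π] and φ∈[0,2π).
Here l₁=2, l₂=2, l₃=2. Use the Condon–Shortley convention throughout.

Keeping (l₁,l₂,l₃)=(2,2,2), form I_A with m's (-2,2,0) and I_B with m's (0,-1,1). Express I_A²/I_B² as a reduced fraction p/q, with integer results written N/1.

4/1

Same 2,2,2: normalisation and zero-m 3j drop out of the ratio.
A: Δ: 2! 2! 2! / 7! → 1/630; sum: t=2:+1/8 = 1/8; 3j²(2 2 2; -2 2 0) = Δ·Π!·Σ² = 2/35  (sign +1)
B: Δ: 2! 2! 2! / 7! → 1/630; sum: t=0:+1/4 t=1:−1/2 = -1/4; 3j²(2 2 2; 0 -1 1) = Δ·Π!·Σ² = 1/70  (sign +1)
I_A²/I_B² = (2/35)/(1/70) = 4/1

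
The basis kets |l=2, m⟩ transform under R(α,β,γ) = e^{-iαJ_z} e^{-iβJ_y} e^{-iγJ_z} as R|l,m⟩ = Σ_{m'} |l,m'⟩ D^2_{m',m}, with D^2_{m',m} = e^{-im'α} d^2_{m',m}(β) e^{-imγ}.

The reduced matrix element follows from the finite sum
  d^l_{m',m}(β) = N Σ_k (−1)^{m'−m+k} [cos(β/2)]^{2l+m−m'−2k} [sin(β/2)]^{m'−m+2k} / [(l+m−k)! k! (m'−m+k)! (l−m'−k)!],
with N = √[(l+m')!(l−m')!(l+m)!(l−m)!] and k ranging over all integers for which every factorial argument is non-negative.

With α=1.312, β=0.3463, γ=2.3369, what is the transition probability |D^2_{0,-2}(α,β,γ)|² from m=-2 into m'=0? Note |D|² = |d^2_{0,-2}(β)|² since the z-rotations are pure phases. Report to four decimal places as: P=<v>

P=0.0050

Split into d^2_{0,-2}(β=0.3463) × two z-phases.
Half-angle: c=0.985047, s=0.172286. N=√(2·2·1·24)=9.797959
k∈{0} keeps every argument non-negative
  k=0: (−1)^2·9.7980/(4)·0.9850^2·0.1723^2 = +0.070549
d^2_{0,-2}(0.3463) = +0.070549
|D^2_{0,-2}|² = |d^2_{0,-2}(β)|² = (+0.070549)² = 0.004977 (the z-rotation phases have unit modulus)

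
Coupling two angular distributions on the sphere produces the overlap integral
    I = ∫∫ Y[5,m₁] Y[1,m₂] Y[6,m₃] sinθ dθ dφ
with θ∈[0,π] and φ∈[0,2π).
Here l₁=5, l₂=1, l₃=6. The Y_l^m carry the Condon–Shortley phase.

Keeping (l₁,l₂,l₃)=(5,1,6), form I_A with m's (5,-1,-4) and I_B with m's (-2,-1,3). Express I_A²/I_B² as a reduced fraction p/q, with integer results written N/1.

1/36

l's match ⇒ only the (l;m) 3-j factors differ between A and B.
A: triangle coeff Δ(5,1,6) = 1/858; Σ_t [0,0]: t=0:+1/7257600 = 1/7257600; (3j)²=1/858 [(5 1 6; 5 -1 -4)], sign=+1
B: triangle coeff Δ(5,1,6) = 1/858; Σ_t [0,0]: t=0:+1/60480 = 1/60480; (3j)²=6/143 [(5 1 6; -2 -1 3)], sign=-1
I_A²/I_B² = (1/858)/(6/143) = 1/36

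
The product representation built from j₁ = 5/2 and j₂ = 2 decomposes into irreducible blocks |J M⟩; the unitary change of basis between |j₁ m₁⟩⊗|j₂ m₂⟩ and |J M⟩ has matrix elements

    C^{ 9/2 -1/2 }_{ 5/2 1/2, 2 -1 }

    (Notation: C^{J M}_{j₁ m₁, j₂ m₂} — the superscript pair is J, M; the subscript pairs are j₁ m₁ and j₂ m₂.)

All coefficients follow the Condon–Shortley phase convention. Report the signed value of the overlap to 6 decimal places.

√[10·0!5!4!/10! · 3!2!1!3!4!5!] = √(11520/7)
  +(−1)^0/∏(0,0,2,1,3,3)! = 1/72  (running 1/72)
⟨..|..⟩ = √(11520/7)·(1/72) = +0.563436

+0.563436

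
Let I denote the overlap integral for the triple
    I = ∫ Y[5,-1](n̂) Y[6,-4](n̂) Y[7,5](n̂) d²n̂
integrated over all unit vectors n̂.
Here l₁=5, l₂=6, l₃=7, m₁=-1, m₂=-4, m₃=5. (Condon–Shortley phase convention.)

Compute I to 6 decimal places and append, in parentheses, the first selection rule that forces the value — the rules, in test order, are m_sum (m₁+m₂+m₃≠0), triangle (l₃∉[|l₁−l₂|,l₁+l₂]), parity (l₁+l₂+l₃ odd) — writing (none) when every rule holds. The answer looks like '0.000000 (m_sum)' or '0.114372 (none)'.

0.109766 (none)

Rules hold: Σm=0, L=18 even, 1≤7≤11.
N = 11·13·15 = 2145
Δ = 4!·6!·8!/19! = 1/174594420
Racah Σ t=0..4: t=0:+1/4147200 t=1:−1/207360 t=2:+1/82944 t=3:−1/207360 t=4:+1/4147200 = 1/345600
⇒ 3j(5 6 7; 0 0 0)² = 420/46189, sgn -1
Racah Σ t=0..2: t=0:+1/24883200 t=1:−1/3628800 t=2:+1/7741440 = -37/348364800
⇒ 3j(5 6 7; -1 -4 5)² = 1369/176358, sgn -1
4πI² = N·(3j₀)²·(3jₘ)² = 205350/1356277
I = +1·√(0.151407/4π) = 0.10976610
No selection rule forces the value: the integral is nonzero (none).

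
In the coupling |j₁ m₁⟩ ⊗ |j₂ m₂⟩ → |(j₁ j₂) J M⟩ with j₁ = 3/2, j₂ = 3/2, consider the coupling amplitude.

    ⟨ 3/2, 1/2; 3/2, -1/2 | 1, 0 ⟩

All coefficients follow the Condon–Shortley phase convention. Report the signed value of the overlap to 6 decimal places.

triangle: 2!·1!·1!/5! = 2/120
(j±m)!: 2!·1!·1!·2!·1!·1! = 4
prefactor² = (2J+1)·Δ·N² = 1/5
  k=0: +1/(0!·2!·1!·1!·0!·0!) = 1/2
  k=1: −1/(1!·1!·0!·0!·1!·1!) = -1
Σ = -1/2  ⇒  CG² = 1/5·(-1/2)² = 1/20
CG = −√(1/20) = -0.223607

−√(1/20) ≈ -0.223607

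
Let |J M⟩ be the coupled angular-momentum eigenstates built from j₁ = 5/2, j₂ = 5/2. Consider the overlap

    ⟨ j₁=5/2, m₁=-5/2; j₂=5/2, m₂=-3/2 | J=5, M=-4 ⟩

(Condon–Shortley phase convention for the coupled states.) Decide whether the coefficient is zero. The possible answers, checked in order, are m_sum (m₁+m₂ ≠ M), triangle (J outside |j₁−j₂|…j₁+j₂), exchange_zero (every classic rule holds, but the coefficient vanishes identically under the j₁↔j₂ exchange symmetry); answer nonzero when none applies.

nonzero

m-sum: m₁+m₂ = -5/2+(-3/2) = -4, M = -4  ✓
triangle: |j₁−j₂| = 0 ≤ J = 5 ≤ j₁+j₂ = 5  ✓
exchange: j₁≠j₂ or m₁≠m₂ — the exchange symmetry imposes no constraint here
value check: CG = +√(1/2) = +0.707107 ≠ 0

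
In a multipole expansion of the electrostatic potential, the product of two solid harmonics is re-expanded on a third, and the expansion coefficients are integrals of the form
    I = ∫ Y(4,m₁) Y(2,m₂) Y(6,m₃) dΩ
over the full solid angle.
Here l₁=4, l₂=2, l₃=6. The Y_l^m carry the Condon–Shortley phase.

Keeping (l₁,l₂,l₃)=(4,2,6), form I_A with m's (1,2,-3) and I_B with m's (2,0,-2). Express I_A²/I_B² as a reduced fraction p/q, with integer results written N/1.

3/4

Shared (l₁,l₂,l₃)=(4,2,6): N and (l;000)² cancel in I_A²/I_B².
A: Δ = 0!·8!·4!/13! = 1/6435; Racah Σ t=0..0: t=0:+1/17280 = 1/17280; ⇒ 3j(4 2 6; 1 2 -3)² = 14/715, sgn -1
B: Δ = 0!·8!·4!/13! = 1/6435; Racah Σ t=0..0: t=0:+1/5760 = 1/5760; ⇒ 3j(4 2 6; 2 0 -2)² = 56/2145, sgn +1
I_A²/I_B² = (14/715)/(56/2145) = 3/4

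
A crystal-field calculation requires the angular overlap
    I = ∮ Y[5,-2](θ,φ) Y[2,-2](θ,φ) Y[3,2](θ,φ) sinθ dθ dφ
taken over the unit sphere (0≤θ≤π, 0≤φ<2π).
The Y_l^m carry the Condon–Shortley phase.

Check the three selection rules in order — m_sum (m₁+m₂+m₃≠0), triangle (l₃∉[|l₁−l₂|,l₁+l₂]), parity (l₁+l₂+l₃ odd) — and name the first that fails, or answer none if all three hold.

Σmᵢ = -2  ✗
l₃∈[|l₁−l₂|,l₁+l₂]=[3,7], have l₃=3
Σlᵢ = 10 ⇒ even

m_sum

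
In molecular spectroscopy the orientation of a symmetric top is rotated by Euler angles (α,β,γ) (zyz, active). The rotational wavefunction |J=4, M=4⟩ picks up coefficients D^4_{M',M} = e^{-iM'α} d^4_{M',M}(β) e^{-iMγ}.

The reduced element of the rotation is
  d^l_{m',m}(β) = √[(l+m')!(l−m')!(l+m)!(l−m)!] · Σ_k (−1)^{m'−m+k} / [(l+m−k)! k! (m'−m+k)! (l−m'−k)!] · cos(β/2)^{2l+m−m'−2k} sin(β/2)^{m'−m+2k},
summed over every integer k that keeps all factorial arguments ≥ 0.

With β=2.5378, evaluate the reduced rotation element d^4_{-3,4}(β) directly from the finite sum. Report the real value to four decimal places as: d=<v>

d^4_{-3,4}(β=2.5378) via the finite sum:
With c≡cos(β/2)=0.297331 and s≡sin(β/2)=0.954774, N=[1·5040·40320·1]^{1/2}=14255.272709
k∈{7} keeps every argument non-negative
  k=7: (−1)^0·14255.2727/(5040)·0.2973^1·0.9548^7 = +0.608262
d^4_{-3,4}(2.5378) = +0.608262

d=0.6083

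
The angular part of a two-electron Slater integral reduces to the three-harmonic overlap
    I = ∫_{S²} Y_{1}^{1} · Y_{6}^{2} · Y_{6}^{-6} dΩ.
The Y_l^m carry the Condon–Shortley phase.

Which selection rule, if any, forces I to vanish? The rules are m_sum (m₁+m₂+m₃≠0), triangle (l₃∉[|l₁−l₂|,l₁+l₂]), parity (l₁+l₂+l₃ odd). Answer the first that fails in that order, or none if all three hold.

m_sum

m₁+m₂+m₃ = 1 + 2 − 6 = -3  ✗
triangle: |1−6|=5 ≤ l₃=6 ≤ 1+6=7
parity: l₁+l₂+l₃ = 13 is odd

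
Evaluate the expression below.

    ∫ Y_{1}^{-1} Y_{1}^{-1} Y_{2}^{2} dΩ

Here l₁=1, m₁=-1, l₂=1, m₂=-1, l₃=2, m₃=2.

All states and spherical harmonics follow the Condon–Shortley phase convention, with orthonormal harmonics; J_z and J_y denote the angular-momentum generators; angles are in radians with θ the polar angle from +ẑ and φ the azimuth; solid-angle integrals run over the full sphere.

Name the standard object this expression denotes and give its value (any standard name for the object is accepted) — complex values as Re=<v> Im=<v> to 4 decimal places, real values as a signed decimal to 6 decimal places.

This is a Gaunt coefficient — the integral of a triple product of spherical harmonics over the sphere.
Rules hold: Σm=0, L=4 even, 0≤2≤2.
N = 3·3·5 = 45
Δ = 0!·2!·2!/5! = 1/30
Racah Σ t=0..0: t=0:+1/1 = 1/1
⇒ 3j(1 1 2; 0 0 0)² = 2/15, sgn +1
Racah Σ t=0..0: t=0:+1/4 = 1/4
⇒ 3j(1 1 2; -1 -1 2)² = 1/5, sgn +1
4πI² = N·(3j₀)²·(3jₘ)² = 6/5
I = +1·√(1.2/4π) = 0.30901936

Gaunt coefficient, +0.309019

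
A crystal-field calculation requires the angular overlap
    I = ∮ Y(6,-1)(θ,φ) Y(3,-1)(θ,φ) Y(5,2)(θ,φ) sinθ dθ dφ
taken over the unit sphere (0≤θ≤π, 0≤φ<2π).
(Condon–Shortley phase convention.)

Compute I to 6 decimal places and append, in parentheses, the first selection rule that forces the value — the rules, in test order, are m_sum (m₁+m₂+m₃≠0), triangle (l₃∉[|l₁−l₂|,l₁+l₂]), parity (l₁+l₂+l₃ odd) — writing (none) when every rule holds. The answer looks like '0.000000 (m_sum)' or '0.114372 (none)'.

Rules hold: Σm=0, L=14 even, 3≤5≤9.
N = 13·7·11 = 1001
Δ = 4!·8!·2!/15! = 1/675675
Racah Σ t=1..3: t=1:−1/8640 t=2:+1/2304 t=3:−1/8640 = 7/34560
⇒ 3j(6 3 5; 0 0 0)² = 7/429, sgn -1
Racah Σ t=0..2: t=0:+1/241920 t=1:−1/8640 t=2:+1/5760 = 1/16128
⇒ 3j(6 3 5; -1 -1 2)² = 5/1001, sgn -1
4πI² = N·(3j₀)²·(3jₘ)² = 35/429
I = +1·√(0.0815851/4π) = 0.08057502
No selection rule forces the value: the integral is nonzero (none).

0.080575 (none)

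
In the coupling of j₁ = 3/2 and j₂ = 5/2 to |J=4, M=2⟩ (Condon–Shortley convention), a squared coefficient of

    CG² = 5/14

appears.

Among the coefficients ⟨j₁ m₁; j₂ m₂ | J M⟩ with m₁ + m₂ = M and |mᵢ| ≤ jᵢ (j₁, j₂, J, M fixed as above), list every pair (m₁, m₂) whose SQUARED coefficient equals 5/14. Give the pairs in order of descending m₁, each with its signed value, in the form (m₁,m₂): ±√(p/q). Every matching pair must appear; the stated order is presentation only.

Admissible pairs with m₁+m₂ = M = 2: (-1/2,5/2), (1/2,3/2), (3/2,1/2)
  (m₁,m₂)=(3/2,1/2): CG² = 5/14, CG = +√(5/14)   ← matches the target
  (m₁,m₂)=(1/2,3/2): CG² = 15/28, CG = +√(15/28)
  (m₁,m₂)=(-1/2,5/2): CG² = 3/28, CG = +√(3/28)
Pairs with CG² = 5/14: (3/2,1/2): +√(5/14)

(3/2,1/2): +√(5/14)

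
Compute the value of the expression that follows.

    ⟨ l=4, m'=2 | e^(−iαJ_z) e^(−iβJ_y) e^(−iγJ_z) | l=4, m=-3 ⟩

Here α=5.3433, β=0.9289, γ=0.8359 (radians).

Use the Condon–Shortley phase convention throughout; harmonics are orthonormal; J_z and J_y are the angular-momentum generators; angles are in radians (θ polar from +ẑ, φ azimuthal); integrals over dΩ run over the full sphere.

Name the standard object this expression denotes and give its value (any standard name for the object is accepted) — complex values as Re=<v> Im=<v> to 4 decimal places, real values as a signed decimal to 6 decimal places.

Wigner D-matrix element, Re=0.0423 Im=0.1256

This is a Wigner D-matrix element — the rotation-matrix element ⟨l m'| R(α,β,γ) |l m⟩ in the angular-momentum basis.
Split into d^4_{2,-3}(β=0.9289) × two z-phases.
Half-angle: c=0.894068, s=0.447931. N=√(720·2·1·5040)=2693.993318
k: max(0,(-3)−(2))=0 … min(4+(-3),4−(2))=1
  k=0: (−1)^5·2693.9933/(240)·0.8941^3·0.4479^5 = -0.144662
  k=1: (−1)^6·2693.9933/(720)·0.8941^1·0.4479^7 = +0.012104
d^4_{2,-3}(0.9289) = -0.144662 +0.012104 = -0.132558
Phases: e^{-i·(2)·5.3433}=-0.304082+0.952646i, e^{-i·(-3)·0.8359}=-0.805728+0.592286i ⇒ D=+0.042317+0.125622i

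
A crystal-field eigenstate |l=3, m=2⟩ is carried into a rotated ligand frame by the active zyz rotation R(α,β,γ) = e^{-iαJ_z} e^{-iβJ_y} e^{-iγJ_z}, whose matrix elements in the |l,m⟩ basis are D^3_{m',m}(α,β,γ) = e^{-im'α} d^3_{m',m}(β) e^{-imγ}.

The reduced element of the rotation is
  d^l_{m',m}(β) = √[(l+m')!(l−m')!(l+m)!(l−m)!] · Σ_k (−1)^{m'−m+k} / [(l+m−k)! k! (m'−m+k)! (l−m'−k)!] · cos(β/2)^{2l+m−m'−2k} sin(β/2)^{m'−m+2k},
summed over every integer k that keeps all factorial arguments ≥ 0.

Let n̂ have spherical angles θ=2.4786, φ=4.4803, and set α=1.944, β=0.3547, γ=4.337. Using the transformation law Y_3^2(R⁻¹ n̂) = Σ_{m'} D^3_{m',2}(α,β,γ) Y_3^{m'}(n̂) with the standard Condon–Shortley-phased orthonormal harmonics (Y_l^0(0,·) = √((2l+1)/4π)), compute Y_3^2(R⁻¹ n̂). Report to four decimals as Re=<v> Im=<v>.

Re=0.0335 Im=-0.1487

Need the full column D^3_{m',2} for m'=−3..3 at α=1.9440, β=0.3547, γ=4.3370.
cos(β/2)=0.984315, sin(β/2)=0.176422
d^3_{-3,2}: single k=5 term ⇒ +0.000412;  D = -0.000394-0.000122i
d^3_{-2,2}: k∈[4..5] ⇒ +0.004693 -0.000030 = +0.004663;  D = +0.000343+0.004650i
d^3_{-1,2}: k∈[3..4] ⇒ +0.033120 -0.000532 = +0.032588;  D = +0.029389-0.014081i
d^3_{0,2}: k∈[2..3] ⇒ +0.160030 -0.005141 = +0.154889;  D = -0.113248-0.105666i
d^3_{1,2}: k∈[1..2] ⇒ +0.515492 -0.033120 = +0.482372;  D = -0.177835+0.448395i
d^3_{2,2}: k∈[0..1] ⇒ +0.909502 -0.146087 = +0.763416;  D = +0.763408+0.003337i
d^3_{3,2}: single k=0 term ⇒ -0.399298;  D = +0.143958+0.372445i
Y_3^{m'}(θ=2.4786,φ=4.4803) and Σ D·Y over m':
  (-0.0004-0.0001i)·(+0.0624-0.0746i)  (+0.0003+0.0047i)·(+0.2728+0.1366i)  (+0.0294-0.0141i)·(-0.0963+0.4077i)  (-0.1132-0.1057i)·(-0.0312+0.0000i)  (-0.1778+0.4484i)·(+0.0963+0.4077i)  (+0.7634+0.0033i)·(+0.2728-0.1366i)  (+0.1440+0.3724i)·(-0.0624-0.0746i)
Y_3^2(R⁻¹ n̂) = +0.033496-0.148680i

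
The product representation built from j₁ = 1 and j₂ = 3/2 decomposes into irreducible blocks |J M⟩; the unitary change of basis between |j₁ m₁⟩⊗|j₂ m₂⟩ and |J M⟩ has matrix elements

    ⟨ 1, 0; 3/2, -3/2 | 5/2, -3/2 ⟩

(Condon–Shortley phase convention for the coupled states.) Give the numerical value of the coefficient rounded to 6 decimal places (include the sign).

√[6·0!2!3!/6! · 1!1!0!3!1!4!] = √(72/5)
  +(−1)^0/∏(0,0,1,0,1,3)! = 1/6  (running 1/6)
⟨..|..⟩ = √(72/5)·(1/6) = +0.632456

+0.632456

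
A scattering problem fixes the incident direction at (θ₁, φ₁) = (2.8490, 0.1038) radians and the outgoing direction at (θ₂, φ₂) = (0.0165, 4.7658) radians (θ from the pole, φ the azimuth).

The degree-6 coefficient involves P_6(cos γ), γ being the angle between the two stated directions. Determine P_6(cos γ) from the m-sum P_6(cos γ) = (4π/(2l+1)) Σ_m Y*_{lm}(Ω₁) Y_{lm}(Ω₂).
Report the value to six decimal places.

0.283096

Addition theorem: P_6(cos γ) = (4π/13) Σ_m Y*_{lm}(Ω₁) Y_{lm}(Ω₂), m = −6…6:
  term(m=-6) = -0.000000-0.000000i   from Y*(Ω₁)=+0.000226+0.000162i, Y(Ω₂)=-0.000000+0.000000i
  term(m=-5) = +0.000000-0.000000i   from Y*(Ω₁)=-0.002778-0.001587i, Y(Ω₂)=+0.000000+0.000000i
  term(m=-4) = +0.000000+0.000000i   from Y*(Ω₁)=+0.020528+0.009049i, Y(Ω₂)=+0.000000-0.000000i
  term(m=-3) = -0.000000+0.000002i   from Y*(Ω₁)=-0.100937-0.032489i, Y(Ω₂)=-0.000004-0.000023i
  term(m=-2) = -0.000468-0.000047i   from Y*(Ω₁)=+0.324405+0.068331i, Y(Ω₂)=-0.001409+0.000151i
  term(m=-1) = +0.001629-0.032294i   from Y*(Ω₁)=-0.592240-0.061696i, Y(Ω₂)=+0.002899+0.054227i
  term(m=+0) = +0.290543+0.000000i   from Y*(Ω₁)=+0.286475-0.000000i, Y(Ω₂)=+1.014202+0.000000i
  term(m=+1) = +0.001629+0.032294i   from Y*(Ω₁)=+0.592240-0.061696i, Y(Ω₂)=-0.002899+0.054227i
  term(m=+2) = -0.000468+0.000047i   from Y*(Ω₁)=+0.324405-0.068331i, Y(Ω₂)=-0.001409-0.000151i
  term(m=+3) = -0.000000-0.000002i   from Y*(Ω₁)=+0.100937-0.032489i, Y(Ω₂)=+0.000004-0.000023i
  term(m=+4) = +0.000000-0.000000i   from Y*(Ω₁)=+0.020528-0.009049i, Y(Ω₂)=+0.000000+0.000000i
  term(m=+5) = +0.000000+0.000000i   from Y*(Ω₁)=+0.002778-0.001587i, Y(Ω₂)=-0.000000+0.000000i
  term(m=+6) = -0.000000+0.000000i   from Y*(Ω₁)=+0.000226-0.000162i, Y(Ω₂)=-0.000000-0.000000i
Total Σ_m = +0.292865+0.000000i. Multiply by 0.966644: +0.283096+0.000000i. P_6(cos γ) = 0.283096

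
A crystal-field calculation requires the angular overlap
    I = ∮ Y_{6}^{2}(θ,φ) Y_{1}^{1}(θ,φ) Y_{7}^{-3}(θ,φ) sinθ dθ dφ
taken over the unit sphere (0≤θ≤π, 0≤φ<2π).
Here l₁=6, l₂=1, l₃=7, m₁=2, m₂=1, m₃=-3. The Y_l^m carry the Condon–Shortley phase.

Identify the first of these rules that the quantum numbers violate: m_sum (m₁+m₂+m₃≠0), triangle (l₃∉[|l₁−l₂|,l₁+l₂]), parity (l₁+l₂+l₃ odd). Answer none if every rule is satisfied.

Σmᵢ = 0  ✓
l₃∈[|l₁−l₂|,l₁+l₂]=[5,7], have l₃=7  ✓
Σlᵢ = 14 ⇒ even  ✓

none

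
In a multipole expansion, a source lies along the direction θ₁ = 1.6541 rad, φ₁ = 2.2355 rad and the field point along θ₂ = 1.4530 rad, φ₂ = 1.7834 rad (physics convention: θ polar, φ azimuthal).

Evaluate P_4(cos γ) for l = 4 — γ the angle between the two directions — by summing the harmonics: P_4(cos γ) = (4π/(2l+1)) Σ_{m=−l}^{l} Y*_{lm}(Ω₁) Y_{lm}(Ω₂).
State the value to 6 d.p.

0.096914

Summing Y*_{l m}(θ₁,φ₁)·Y_{l m}(θ₂,φ₂) over m ∈ [−4, 4]; prefactor 4π/(2·4+1) = 1.396263:
  [-4]  conj(Y_{4,-4})(Ω₁) = -0.386546+0.202607i ; Y_{4,-4}(Ω₂) = +0.283918-0.323463i ; Δ = -0.044211+0.182557i
  [-3]  conj(Y_{4,-3})(Ω₁) = -0.093971-0.042339i ; Y_{4,-3}(Ω₂) = +0.085781+0.115742i ; Δ = -0.003161-0.014508i
  [-2]  conj(Y_{4,-2})(Ω₁) = +0.075566+0.306942i ; Y_{4,-2}(Ω₂) = +0.271470-0.122931i ; Δ = +0.058246+0.074036i
  [-1]  conj(Y_{4,-1})(Ω₁) = -0.071418+0.091132i ; Y_{4,-1}(Ω₂) = +0.033825+0.156694i ; Δ = -0.016696-0.008108i
  [+0]  conj(Y_{4,0})(Ω₁) = +0.295562-0.000000i ; Y_{4,0}(Ω₂) = +0.274230+0.000000i ; Δ = +0.081052+0.000000i
  [+1]  conj(Y_{4,1})(Ω₁) = +0.071418+0.091132i ; Y_{4,1}(Ω₂) = -0.033825+0.156694i ; Δ = -0.016696+0.008108i
  [+2]  conj(Y_{4,2})(Ω₁) = +0.075566-0.306942i ; Y_{4,2}(Ω₂) = +0.271470+0.122931i ; Δ = +0.058246-0.074036i
  [+3]  conj(Y_{4,3})(Ω₁) = +0.093971-0.042339i ; Y_{4,3}(Ω₂) = -0.085781+0.115742i ; Δ = -0.003161+0.014508i
  [+4]  conj(Y_{4,4})(Ω₁) = -0.386546-0.202607i ; Y_{4,4}(Ω₂) = +0.283918+0.323463i ; Δ = -0.044211-0.182557i
Σ over m = +0.069410+0.000000i; ×(4π/9) → +0.096914+0.000000i. Real part: 0.096914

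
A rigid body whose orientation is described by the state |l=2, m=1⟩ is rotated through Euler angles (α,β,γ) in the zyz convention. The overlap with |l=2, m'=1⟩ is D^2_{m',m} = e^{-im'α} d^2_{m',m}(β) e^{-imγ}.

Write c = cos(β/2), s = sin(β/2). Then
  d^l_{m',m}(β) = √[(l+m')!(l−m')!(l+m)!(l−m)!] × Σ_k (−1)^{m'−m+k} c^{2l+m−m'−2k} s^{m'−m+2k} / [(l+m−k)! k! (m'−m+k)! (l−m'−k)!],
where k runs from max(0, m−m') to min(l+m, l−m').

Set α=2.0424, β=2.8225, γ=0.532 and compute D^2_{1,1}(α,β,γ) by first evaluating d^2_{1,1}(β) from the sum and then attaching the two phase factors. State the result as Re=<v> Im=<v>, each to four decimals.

D^2_{1,1}(2.0424,2.8225,0.5320) = e^{-i·1·2.0424}·d^2_{1,1}(2.8225)·e^{-i·1·0.5320}. Compute d first:
With c≡cos(β/2)=0.158870 and s≡sin(β/2)=0.987299, N=[6·1·6·1]^{1/2}=6.000000
k: max(0,(1)−(1))=0 … min(2+(1),2−(1))=1
  k=0: (−1)^0·6.0000/(6)·0.1589^4·0.9873^0 = +0.000637
  k=1: (−1)^1·6.0000/(2)·0.1589^2·0.9873^2 = -0.073808
d^2_{1,1}(2.8225) = +0.000637 -0.073808 = -0.073171
Attach z-rotation phases: D = e^{-i(1)(2.0424)}·(-0.073171)·e^{-i(1)(0.5320)} = +0.061713+0.039312i

Re=0.0617 Im=0.0393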